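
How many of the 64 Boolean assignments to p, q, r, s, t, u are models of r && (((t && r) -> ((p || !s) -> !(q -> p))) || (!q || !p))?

Initial set: {(r && (((t && r) -> ((p || !s) -> !(q -> p))) || (!q || !p)))}.
(r && (((t && r) -> ((p || !s) -> !(q -> p))) || (!q || !p))): α-rule — add r, (((t && r) -> ((p || !s) -> !(q -> p))) || (!q || !p)).
(((t && r) -> ((p || !s) -> !(q -> p))) || (!q || !p)): β-rule — branch into ((t && r) -> ((p || !s) -> !(q -> p)))  //  (!q || !p).
  branch 1 (add ((t && r) -> ((p || !s) -> !(q -> p)))):
    ((t && r) -> ((p || !s) -> !(q -> p))): β-rule — branch into !(t && r)  //  ((p || !s) -> !(q -> p)).
      branch 1.1 (add !(t && r)):
        !(t && r): β-rule — branch into !t  //  !r.
          branch 1.1.1 (add !t):
            ○ open, literals {r=T, t=F}.
          branch 1.1.2 (add !r):
            × closes — contains both r and !r.
      branch 1.2 (add ((p || !s) -> !(q -> p))):
        ((p || !s) -> !(q -> p)): β-rule — branch into !(p || !s)  //  !(q -> p).
          branch 1.2.1 (add !(p || !s)):
            !(p || !s): α-rule — add !p, !!s.
            ○ open, literals {p=F, r=T, s=T}.
          branch 1.2.2 (add !(q -> p)):
            !(q -> p): α-rule — add q, !p.
            ○ open, literals {p=F, q=T, r=T}.
  branch 2 (add (!q || !p)):
    (!q || !p): β-rule — branch into !q  //  !p.
      branch 2.1 (add !q):
        ○ open, literals {q=F, r=T}.
      branch 2.2 (add !p):
        ○ open, literals {p=F, r=T}.
1 branch closed, 5 open.
Each open branch fixes some atoms; the unmentioned ones are free. Counting distinct full assignments: branch {r=T, t=F} (p, q, s, u) contributes 16 new; branch {p=F, r=T, s=T} (q, t, u) contributes 4 new; branch {p=F, q=T, r=T} (s, t, u) contributes 2 new; branch {q=F, r=T} (p, s, t, u) contributes 6 new; branch {p=F, r=T} (q, s, t, u) contributes 0 new. Total: 28.

28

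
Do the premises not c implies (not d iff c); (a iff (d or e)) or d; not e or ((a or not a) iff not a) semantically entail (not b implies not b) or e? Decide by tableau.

Yes

Initial set: {(not c implies (not d iff c)); ((a iff (d or e)) or d); (not e or ((a or not a) iff not a)); not ((not b implies not b) or e)}.
not ((not b implies not b) or e): α-rule — add not (not b implies not b), not e.
not (not b implies not b): α-rule — add not b, not not b.
× closes — contains both b and not b.
All 1 branch closes.
Every branch closed, so the premises entail the conclusion.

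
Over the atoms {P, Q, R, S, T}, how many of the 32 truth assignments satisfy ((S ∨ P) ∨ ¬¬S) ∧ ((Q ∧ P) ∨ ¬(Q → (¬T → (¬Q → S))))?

Initial set: {(((S ∨ P) ∨ ¬¬S) ∧ ((Q ∧ P) ∨ ¬(Q → (¬T → (¬Q → S)))))}.
(((S ∨ P) ∨ ¬¬S) ∧ ((Q ∧ P) ∨ ¬(Q → (¬T → (¬Q → S))))): α-rule — add ((S ∨ P) ∨ ¬¬S), ((Q ∧ P) ∨ ¬(Q → (¬T → (¬Q → S)))).
((S ∨ P) ∨ ¬¬S): β-rule — branch into (S ∨ P)  //  ¬¬S.
  branch 1 (add (S ∨ P)):
    ((Q ∧ P) ∨ ¬(Q → (¬T → (¬Q → S)))): β-rule — branch into (Q ∧ P)  //  ¬(Q → (¬T → (¬Q → S))).
      branch 1.1 (add (Q ∧ P)):
        (Q ∧ P): α-rule — add Q, P.
        (S ∨ P): β-rule — branch into S  //  P.
          branch 1.1.1 (add S):
            ○ open, literals {P=T, Q=T, S=T}.
          branch 1.1.2 (add P):
            ○ open, literals {P=T, Q=T}.
      branch 1.2 (add ¬(Q → (¬T → (¬Q → S)))):
        ¬(Q → (¬T → (¬Q → S))): α-rule — add Q, ¬(¬T → (¬Q → S)).
        ¬(¬T → (¬Q → S)): α-rule — add ¬T, ¬(¬Q → S).
        ¬(¬Q → S): α-rule — add ¬Q, ¬S.
        × closes — contains both Q and ¬Q.
  branch 2 (add ¬¬S):
    ¬¬S: drop double negation, giving S.
    ((Q ∧ P) ∨ ¬(Q → (¬T → (¬Q → S)))): β-rule — branch into (Q ∧ P)  //  ¬(Q → (¬T → (¬Q → S))).
      branch 2.1 (add (Q ∧ P)):
        (Q ∧ P): α-rule — add Q, P.
        ○ open, literals {P=T, Q=T, S=T}.
      branch 2.2 (add ¬(Q → (¬T → (¬Q → S)))):
        ¬(Q → (¬T → (¬Q → S))): α-rule — add Q, ¬(¬T → (¬Q → S)).
        ¬(¬T → (¬Q → S)): α-rule — add ¬T, ¬(¬Q → S).
        ¬(¬Q → S): α-rule — add ¬Q, ¬S.
        × closes — contains both Q and ¬Q.
2 branches closed, 3 open.
Each open branch fixes some atoms; the unmentioned ones are free. Counting distinct full assignments: branch {P=T, Q=T, S=T} (R, T) contributes 4 new; branch {P=T, Q=T} (R, S, T) contributes 4 new; branch {P=T, Q=T, S=T} (R, T) contributes 0 new. Total: 8.

8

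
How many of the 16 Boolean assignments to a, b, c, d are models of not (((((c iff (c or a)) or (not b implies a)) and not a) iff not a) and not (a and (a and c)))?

4

Initial set: {not (((((c iff (c or a)) or (not b implies a)) and not a) iff not a) and not (a and (a and c)))}.
not (((((c iff (c or a)) or (not b implies a)) and not a) iff not a) and not (a and (a and c))): β-rule — branch into not ((((c iff (c or a)) or (not b implies a)) and not a) iff not a)  //  not not (a and (a and c)).
  branch 1 (add not ((((c iff (c or a)) or (not b implies a)) and not a) iff not a)):
    not ((((c iff (c or a)) or (not b implies a)) and not a) iff not a): β-rule — branch into (((c iff (c or a)) or (not b implies a)) and not a), not not a  //  not (((c iff (c or a)) or (not b implies a)) and not a), not a.
      branch 1.1 (add (((c iff (c or a)) or (not b implies a)) and not a), not not a):
        (((c iff (c or a)) or (not b implies a)) and not a): α-rule — add ((c iff (c or a)) or (not b implies a)), not a.
        × closes — contains both a and not a.
      branch 1.2 (add not (((c iff (c or a)) or (not b implies a)) and not a), not a):
        not (((c iff (c or a)) or (not b implies a)) and not a): β-rule — branch into not ((c iff (c or a)) or (not b implies a))  //  not not a.
          branch 1.2.1 (add not ((c iff (c or a)) or (not b implies a))):
            not ((c iff (c or a)) or (not b implies a)): α-rule — add not (c iff (c or a)), not (not b implies a).
            not (not b implies a): α-rule — add not b, not a.
            not (c iff (c or a)): β-rule — branch into c, not (c or a)  //  not c, (c or a).
              branch 1.2.1.1 (add c, not (c or a)):
                not (c or a): α-rule — add not c, not a.
                × closes — contains both c and not c.
              branch 1.2.1.2 (add not c, (c or a)):
                (c or a): β-rule — branch into c  //  a.
                  branch 1.2.1.2.1 (add c):
                    × closes — contains both c and not c.
                  branch 1.2.1.2.2 (add a):
                    × closes — contains both a and not a.
          branch 1.2.2 (add not not a):
            × closes — contains both a and not a.
  branch 2 (add not not (a and (a and c))):
    not not (a and (a and c)): α-rule — add a, (a and c).
    (a and c): α-rule — add a, c.
    ○ open, literals {a=1, c=1}.
5 branches closed, 1 open.
Each open branch fixes some atoms; the unmentioned ones are free. Counting distinct full assignments: branch {a=1, c=1} (b, d) contributes 4 new. Total: 4.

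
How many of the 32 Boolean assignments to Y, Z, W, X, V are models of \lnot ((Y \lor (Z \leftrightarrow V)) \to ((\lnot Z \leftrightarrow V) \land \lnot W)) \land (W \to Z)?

Initial set: {(\lnot ((Y \lor (Z \leftrightarrow V)) \to ((\lnot Z \leftrightarrow V) \land \lnot W)) \land (W \to Z))}.
(\lnot ((Y \lor (Z \leftrightarrow V)) \to ((\lnot Z \leftrightarrow V) \land \lnot W)) \land (W \to Z)): α-rule — add \lnot ((Y \lor (Z \leftrightarrow V)) \to ((\lnot Z \leftrightarrow V) \land \lnot W)), (W \to Z).
\lnot ((Y \lor (Z \leftrightarrow V)) \to ((\lnot Z \leftrightarrow V) \land \lnot W)): α-rule — add (Y \lor (Z \leftrightarrow V)), \lnot ((\lnot Z \leftrightarrow V) \land \lnot W).
(W \to Z): β-rule — branch into \lnot W  //  Z.
  branch 1 (add \lnot W):
    (Y \lor (Z \leftrightarrow V)): β-rule — branch into Y  //  (Z \leftrightarrow V).
      branch 1.1 (add Y):
        \lnot ((\lnot Z \leftrightarrow V) \land \lnot W): β-rule — branch into \lnot (\lnot Z \leftrightarrow V)  //  \lnot \lnot W.
          branch 1.1.1 (add \lnot (\lnot Z \leftrightarrow V)):
            \lnot (\lnot Z \leftrightarrow V): β-rule — branch into \lnot Z, \lnot V  //  \lnot \lnot Z, V.
              branch 1.1.1.1 (add \lnot Z, \lnot V):
                ○ open, literals {V=F, W=F, Y=T, Z=F}.
              branch 1.1.1.2 (add \lnot \lnot Z, V):
                ○ open, literals {V=T, W=F, Y=T, Z=T}.
          branch 1.1.2 (add \lnot \lnot W):
            × closes — contains both W and \lnot W.
      branch 1.2 (add (Z \leftrightarrow V)):
        \lnot ((\lnot Z \leftrightarrow V) \land \lnot W): β-rule — branch into \lnot (\lnot Z \leftrightarrow V)  //  \lnot \lnot W.
          branch 1.2.1 (add \lnot (\lnot Z \leftrightarrow V)):
            (Z \leftrightarrow V): β-rule — branch into Z, V  //  \lnot Z, \lnot V.
              branch 1.2.1.1 (add Z, V):
                \lnot (\lnot Z \leftrightarrow V): β-rule — branch into \lnot Z, \lnot V  //  \lnot \lnot Z, V.
                  branch 1.2.1.1.1 (add \lnot Z, \lnot V):
                    × closes — contains both Z and \lnot Z.
                  branch 1.2.1.1.2 (add \lnot \lnot Z, V):
                    ○ open, literals {V=T, W=F, Z=T}.
              branch 1.2.1.2 (add \lnot Z, \lnot V):
                \lnot (\lnot Z \leftrightarrow V): β-rule — branch into \lnot Z, \lnot V  //  \lnot \lnot Z, V.
                  branch 1.2.1.2.1 (add \lnot Z, \lnot V):
                    ○ open, literals {V=F, W=F, Z=F}.
                  branch 1.2.1.2.2 (add \lnot \lnot Z, V):
                    × closes — contains both Z and \lnot Z.
          branch 1.2.2 (add \lnot \lnot W):
            × closes — contains both W and \lnot W.
  branch 2 (add Z):
    (Y \lor (Z \leftrightarrow V)): β-rule — branch into Y  //  (Z \leftrightarrow V).
      branch 2.1 (add Y):
        \lnot ((\lnot Z \leftrightarrow V) \land \lnot W): β-rule — branch into \lnot (\lnot Z \leftrightarrow V)  //  \lnot \lnot W.
          branch 2.1.1 (add \lnot (\lnot Z \leftrightarrow V)):
            \lnot (\lnot Z \leftrightarrow V): β-rule — branch into \lnot Z, \lnot V  //  \lnot \lnot Z, V.
              branch 2.1.1.1 (add \lnot Z, \lnot V):
                × closes — contains both Z and \lnot Z.
              branch 2.1.1.2 (add \lnot \lnot Z, V):
                ○ open, literals {V=T, Y=T, Z=T}.
          branch 2.1.2 (add \lnot \lnot W):
            ○ open, literals {W=T, Y=T, Z=T}.
      branch 2.2 (add (Z \leftrightarrow V)):
        \lnot ((\lnot Z \leftrightarrow V) \land \lnot W): β-rule — branch into \lnot (\lnot Z \leftrightarrow V)  //  \lnot \lnot W.
          branch 2.2.1 (add \lnot (\lnot Z \leftrightarrow V)):
            (Z \leftrightarrow V): β-rule — branch into Z, V  //  \lnot Z, \lnot V.
              branch 2.2.1.1 (add Z, V):
                \lnot (\lnot Z \leftrightarrow V): β-rule — branch into \lnot Z, \lnot V  //  \lnot \lnot Z, V.
                  branch 2.2.1.1.1 (add \lnot Z, \lnot V):
                    × closes — contains both Z and \lnot Z.
                  branch 2.2.1.1.2 (add \lnot \lnot Z, V):
                    ○ open, literals {V=T, Z=T}.
              branch 2.2.1.2 (add \lnot Z, \lnot V):
                × closes — contains both Z and \lnot Z.
          branch 2.2.2 (add \lnot \lnot W):
            (Z \leftrightarrow V): β-rule — branch into Z, V  //  \lnot Z, \lnot V.
              branch 2.2.2.1 (add Z, V):
                ○ open, literals {V=T, W=T, Z=T}.
              branch 2.2.2.2 (add \lnot Z, \lnot V):
                × closes — contains both Z and \lnot Z.
8 branches closed, 8 open.
Each open branch fixes some atoms; the unmentioned ones are free. Counting distinct full assignments: branch {V=F, W=F, Y=T, Z=F} (X) contributes 2 new; branch {V=T, W=F, Y=T, Z=T} (X) contributes 2 new; branch {V=T, W=F, Z=T} (Y, X) contributes 2 new; branch {V=F, W=F, Z=F} (Y, X) contributes 2 new; branch {V=T, Y=T, Z=T} (W, X) contributes 2 new; branch {W=T, Y=T, Z=T} (X, V) contributes 2 new; branch {V=T, Z=T} (Y, W, X) contributes 2 new; branch {V=T, W=T, Z=T} (Y, X) contributes 0 new. Total: 14.

14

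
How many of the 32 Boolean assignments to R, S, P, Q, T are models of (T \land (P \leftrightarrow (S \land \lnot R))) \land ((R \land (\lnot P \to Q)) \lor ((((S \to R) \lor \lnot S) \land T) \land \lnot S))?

Initial set: {((T \land (P \leftrightarrow (S \land \lnot R))) \land ((R \land (\lnot P \to Q)) \lor ((((S \to R) \lor \lnot S) \land T) \land \lnot S)))}.
((T \land (P \leftrightarrow (S \land \lnot R))) \land ((R \land (\lnot P \to Q)) \lor ((((S \to R) \lor \lnot S) \land T) \land \lnot S))): α-rule — add (T \land (P \leftrightarrow (S \land \lnot R))), ((R \land (\lnot P \to Q)) \lor ((((S \to R) \lor \lnot S) \land T) \land \lnot S)).
(T \land (P \leftrightarrow (S \land \lnot R))): α-rule — add T, (P \leftrightarrow (S \land \lnot R)).
((R \land (\lnot P \to Q)) \lor ((((S \to R) \lor \lnot S) \land T) \land \lnot S)): β-rule — branch into (R \land (\lnot P \to Q))  //  ((((S \to R) \lor \lnot S) \land T) \land \lnot S).
  branch 1 (add (R \land (\lnot P \to Q))):
    (R \land (\lnot P \to Q)): α-rule — add R, (\lnot P \to Q).
    (P \leftrightarrow (S \land \lnot R)): β-rule — branch into P, (S \land \lnot R)  //  \lnot P, \lnot (S \land \lnot R).
      branch 1.1 (add P, (S \land \lnot R)):
        (S \land \lnot R): α-rule — add S, \lnot R.
        × closes — contains both R and \lnot R.
      branch 1.2 (add \lnot P, \lnot (S \land \lnot R)):
        (\lnot P \to Q): β-rule — branch into \lnot \lnot P  //  Q.
          branch 1.2.1 (add \lnot \lnot P):
            × closes — contains both P and \lnot P.
          branch 1.2.2 (add Q):
            \lnot (S \land \lnot R): β-rule — branch into \lnot S  //  \lnot \lnot R.
              branch 1.2.2.1 (add \lnot S):
                ○ open, literals {P=false, Q=true, R=true, S=false, T=true}.
              branch 1.2.2.2 (add \lnot \lnot R):
                ○ open, literals {P=false, Q=true, R=true, T=true}.
  branch 2 (add ((((S \to R) \lor \lnot S) \land T) \land \lnot S)):
    ((((S \to R) \lor \lnot S) \land T) \land \lnot S): α-rule — add (((S \to R) \lor \lnot S) \land T), \lnot S.
    (((S \to R) \lor \lnot S) \land T): α-rule — add ((S \to R) \lor \lnot S), T.
    (P \leftrightarrow (S \land \lnot R)): β-rule — branch into P, (S \land \lnot R)  //  \lnot P, \lnot (S \land \lnot R).
      branch 2.1 (add P, (S \land \lnot R)):
        (S \land \lnot R): α-rule — add S, \lnot R.
        × closes — contains both S and \lnot S.
      branch 2.2 (add \lnot P, \lnot (S \land \lnot R)):
        ((S \to R) \lor \lnot S): β-rule — branch into (S \to R)  //  \lnot S.
          branch 2.2.1 (add (S \to R)):
            \lnot (S \land \lnot R): β-rule — branch into \lnot S  //  \lnot \lnot R.
              branch 2.2.1.1 (add \lnot S):
                (S \to R): β-rule — branch into \lnot S  //  R.
                  branch 2.2.1.1.1 (add \lnot S):
                    ○ open, literals {P=false, S=false, T=true}.
                  branch 2.2.1.1.2 (add R):
                    ○ open, literals {P=false, R=true, S=false, T=true}.
              branch 2.2.1.2 (add \lnot \lnot R):
                (S \to R): β-rule — branch into \lnot S  //  R.
                  branch 2.2.1.2.1 (add \lnot S):
                    ○ open, literals {P=false, R=true, S=false, T=true}.
                  branch 2.2.1.2.2 (add R):
                    ○ open, literals {P=false, R=true, S=false, T=true}.
          branch 2.2.2 (add \lnot S):
            \lnot (S \land \lnot R): β-rule — branch into \lnot S  //  \lnot \lnot R.
              branch 2.2.2.1 (add \lnot S):
                ○ open, literals {P=false, S=false, T=true}.
              branch 2.2.2.2 (add \lnot \lnot R):
                ○ open, literals {P=false, R=true, S=false, T=true}.
3 branches closed, 8 open.
Each open branch fixes some atoms; the unmentioned ones are free. Counting distinct full assignments: branch {P=false, Q=true, R=true, S=false, T=true} (none free) contributes 1 new; branch {P=false, Q=true, R=true, T=true} (S) contributes 1 new; branch {P=false, S=false, T=true} (R, Q) contributes 3 new; branch {P=false, R=true, S=false, T=true} (Q) contributes 0 new; branch {P=false, R=true, S=false, T=true} (Q) contributes 0 new; branch {P=false, R=true, S=false, T=true} (Q) contributes 0 new; branch {P=false, S=false, T=true} (R, Q) contributes 0 new; branch {P=false, R=true, S=false, T=true} (Q) contributes 0 new. Total: 5.

5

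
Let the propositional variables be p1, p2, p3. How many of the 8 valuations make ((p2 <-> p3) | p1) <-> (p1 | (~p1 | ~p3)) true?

6

Initial set: {(((p2 <-> p3) | p1) <-> (p1 | (~p1 | ~p3)))}.
(((p2 <-> p3) | p1) <-> (p1 | (~p1 | ~p3))): β-rule — branch into ((p2 <-> p3) | p1), (p1 | (~p1 | ~p3))  //  ~((p2 <-> p3) | p1), ~(p1 | (~p1 | ~p3)).
  branch 1 (add ((p2 <-> p3) | p1), (p1 | (~p1 | ~p3))):
    ((p2 <-> p3) | p1): β-rule — branch into (p2 <-> p3)  //  p1.
      branch 1.1 (add (p2 <-> p3)):
        (p1 | (~p1 | ~p3)): β-rule — branch into p1  //  (~p1 | ~p3).
          branch 1.1.1 (add p1):
            (p2 <-> p3): β-rule — branch into p2, p3  //  ~p2, ~p3.
              branch 1.1.1.1 (add p2, p3):
                ○ open, literals {p1=1, p2=1, p3=1}.
              branch 1.1.1.2 (add ~p2, ~p3):
                ○ open, literals {p1=1, p2=0, p3=0}.
          branch 1.1.2 (add (~p1 | ~p3)):
            (p2 <-> p3): β-rule — branch into p2, p3  //  ~p2, ~p3.
              branch 1.1.2.1 (add p2, p3):
                (~p1 | ~p3): β-rule — branch into ~p1  //  ~p3.
                  branch 1.1.2.1.1 (add ~p1):
                    ○ open, literals {p1=0, p2=1, p3=1}.
                  branch 1.1.2.1.2 (add ~p3):
                    × closes — contains both p3 and ~p3.
              branch 1.1.2.2 (add ~p2, ~p3):
                (~p1 | ~p3): β-rule — branch into ~p1  //  ~p3.
                  branch 1.1.2.2.1 (add ~p1):
                    ○ open, literals {p1=0, p2=0, p3=0}.
                  branch 1.1.2.2.2 (add ~p3):
                    ○ open, literals {p2=0, p3=0}.
      branch 1.2 (add p1):
        (p1 | (~p1 | ~p3)): β-rule — branch into p1  //  (~p1 | ~p3).
          branch 1.2.1 (add p1):
            ○ open, literals {p1=1}.
          branch 1.2.2 (add (~p1 | ~p3)):
            (~p1 | ~p3): β-rule — branch into ~p1  //  ~p3.
              branch 1.2.2.1 (add ~p1):
                × closes — contains both p1 and ~p1.
              branch 1.2.2.2 (add ~p3):
                ○ open, literals {p1=1, p3=0}.
  branch 2 (add ~((p2 <-> p3) | p1), ~(p1 | (~p1 | ~p3))):
    ~((p2 <-> p3) | p1): α-rule — add ~(p2 <-> p3), ~p1.
    ~(p1 | (~p1 | ~p3)): α-rule — add ~p1, ~(~p1 | ~p3).
    ~(~p1 | ~p3): α-rule — add ~~p1, ~~p3.
    × closes — contains both p1 and ~p1.
3 branches closed, 7 open.
Each open branch fixes some atoms; the unmentioned ones are free. Counting distinct full assignments: branch {p1=1, p2=1, p3=1} (none free) contributes 1 new; branch {p1=1, p2=0, p3=0} (none free) contributes 1 new; branch {p1=0, p2=1, p3=1} (none free) contributes 1 new; branch {p1=0, p2=0, p3=0} (none free) contributes 1 new; branch {p2=0, p3=0} (p1) contributes 0 new; branch {p1=1} (p2, p3) contributes 2 new; branch {p1=1, p3=0} (p2) contributes 0 new. Total: 6.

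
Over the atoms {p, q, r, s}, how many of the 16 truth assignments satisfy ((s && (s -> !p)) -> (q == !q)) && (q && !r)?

Initial set: {(((s && (s -> !p)) -> (q == !q)) && (q && !r))}.
(((s && (s -> !p)) -> (q == !q)) && (q && !r)): α-rule — add ((s && (s -> !p)) -> (q == !q)), (q && !r).
(q && !r): α-rule — add q, !r.
((s && (s -> !p)) -> (q == !q)): β-rule — branch into !(s && (s -> !p))  //  (q == !q).
  branch 1 (add !(s && (s -> !p))):
    !(s && (s -> !p)): β-rule — branch into !s  //  !(s -> !p).
      branch 1.1 (add !s):
        ○ open, literals {q=1, r=0, s=0}.
      branch 1.2 (add !(s -> !p)):
        !(s -> !p): α-rule — add s, !!p.
        ○ open, literals {p=1, q=1, r=0, s=1}.
  branch 2 (add (q == !q)):
    (q == !q): β-rule — branch into q, !q  //  !q, !!q.
      branch 2.1 (add q, !q):
        × closes — contains both q and !q.
      branch 2.2 (add !q, !!q):
        × closes — contains both q and !q.
2 branches closed, 2 open.
Each open branch fixes some atoms; the unmentioned ones are free. Counting distinct full assignments: branch {q=1, r=0, s=0} (p) contributes 2 new; branch {p=1, q=1, r=0, s=1} (none free) contributes 1 new. Total: 3.

3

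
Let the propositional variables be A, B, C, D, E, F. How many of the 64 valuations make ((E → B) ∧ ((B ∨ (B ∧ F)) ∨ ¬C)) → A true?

Initial set: {(((E → B) ∧ ((B ∨ (B ∧ F)) ∨ ¬C)) → A)}.
(((E → B) ∧ ((B ∨ (B ∧ F)) ∨ ¬C)) → A): β-rule — branch into ¬((E → B) ∧ ((B ∨ (B ∧ F)) ∨ ¬C))  //  A.
  branch 1 (add ¬((E → B) ∧ ((B ∨ (B ∧ F)) ∨ ¬C))):
    ¬((E → B) ∧ ((B ∨ (B ∧ F)) ∨ ¬C)): β-rule — branch into ¬(E → B)  //  ¬((B ∨ (B ∧ F)) ∨ ¬C).
      branch 1.1 (add ¬(E → B)):
        ¬(E → B): α-rule — add E, ¬B.
        ○ open, literals {B=false, E=true}.
      branch 1.2 (add ¬((B ∨ (B ∧ F)) ∨ ¬C)):
        ¬((B ∨ (B ∧ F)) ∨ ¬C): α-rule — add ¬(B ∨ (B ∧ F)), ¬¬C.
        ¬(B ∨ (B ∧ F)): α-rule — add ¬B, ¬(B ∧ F).
        ¬(B ∧ F): β-rule — branch into ¬B  //  ¬F.
          branch 1.2.1 (add ¬B):
            ○ open, literals {B=false, C=true}.
          branch 1.2.2 (add ¬F):
            ○ open, literals {B=false, C=true, F=false}.
  branch 2 (add A):
    ○ open, literals {A=true}.
0 branches closed, 4 open.
Each open branch fixes some atoms; the unmentioned ones are free. Counting distinct full assignments: branch {B=false, E=true} (A, C, D, F) contributes 16 new; branch {B=false, C=true} (A, D, E, F) contributes 8 new; branch {B=false, C=true, F=false} (A, D, E) contributes 0 new; branch {A=true} (B, C, D, E, F) contributes 20 new. Total: 44.

44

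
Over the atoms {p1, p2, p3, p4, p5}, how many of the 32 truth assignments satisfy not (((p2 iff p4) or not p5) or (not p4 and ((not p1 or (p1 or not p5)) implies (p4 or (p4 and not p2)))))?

8

Initial set: {not (((p2 iff p4) or not p5) or (not p4 and ((not p1 or (p1 or not p5)) implies (p4 or (p4 and not p2)))))}.
not (((p2 iff p4) or not p5) or (not p4 and ((not p1 or (p1 or not p5)) implies (p4 or (p4 and not p2))))): α-rule — add not ((p2 iff p4) or not p5), not (not p4 and ((not p1 or (p1 or not p5)) implies (p4 or (p4 and not p2)))).
not ((p2 iff p4) or not p5): α-rule — add not (p2 iff p4), not not p5.
not (not p4 and ((not p1 or (p1 or not p5)) implies (p4 or (p4 and not p2)))): β-rule — branch into not not p4  //  not ((not p1 or (p1 or not p5)) implies (p4 or (p4 and not p2))).
  branch 1 (add not not p4):
    not (p2 iff p4): β-rule — branch into p2, not p4  //  not p2, p4.
      branch 1.1 (add p2, not p4):
        × closes — contains both p4 and not p4.
      branch 1.2 (add not p2, p4):
        ○ open, literals {p2=F, p4=T, p5=T}.
  branch 2 (add not ((not p1 or (p1 or not p5)) implies (p4 or (p4 and not p2)))):
    not ((not p1 or (p1 or not p5)) implies (p4 or (p4 and not p2))): α-rule — add (not p1 or (p1 or not p5)), not (p4 or (p4 and not p2)).
    not (p4 or (p4 and not p2)): α-rule — add not p4, not (p4 and not p2).
    not (p2 iff p4): β-rule — branch into p2, not p4  //  not p2, p4.
      branch 2.1 (add p2, not p4):
        (not p1 or (p1 or not p5)): β-rule — branch into not p1  //  (p1 or not p5).
          branch 2.1.1 (add not p1):
            not (p4 and not p2): β-rule — branch into not p4  //  not not p2.
              branch 2.1.1.1 (add not p4):
                ○ open, literals {p1=F, p2=T, p4=F, p5=T}.
              branch 2.1.1.2 (add not not p2):
                ○ open, literals {p1=F, p2=T, p4=F, p5=T}.
          branch 2.1.2 (add (p1 or not p5)):
            not (p4 and not p2): β-rule — branch into not p4  //  not not p2.
              branch 2.1.2.1 (add not p4):
                (p1 or not p5): β-rule — branch into p1  //  not p5.
                  branch 2.1.2.1.1 (add p1):
                    ○ open, literals {p1=T, p2=T, p4=F, p5=T}.
                  branch 2.1.2.1.2 (add not p5):
                    × closes — contains both p5 and not p5.
              branch 2.1.2.2 (add not not p2):
                (p1 or not p5): β-rule — branch into p1  //  not p5.
                  branch 2.1.2.2.1 (add p1):
                    ○ open, literals {p1=T, p2=T, p4=F, p5=T}.
                  branch 2.1.2.2.2 (add not p5):
                    × closes — contains both p5 and not p5.
      branch 2.2 (add not p2, p4):
        × closes — contains both p4 and not p4.
4 branches closed, 5 open.
Each open branch fixes some atoms; the unmentioned ones are free. Counting distinct full assignments: branch {p2=F, p4=T, p5=T} (p1, p3) contributes 4 new; branch {p1=F, p2=T, p4=F, p5=T} (p3) contributes 2 new; branch {p1=F, p2=T, p4=F, p5=T} (p3) contributes 0 new; branch {p1=T, p2=T, p4=F, p5=T} (p3) contributes 2 new; branch {p1=T, p2=T, p4=F, p5=T} (p3) contributes 0 new. Total: 8.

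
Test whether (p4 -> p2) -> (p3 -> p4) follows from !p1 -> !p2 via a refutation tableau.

No

Initial set: {(!p1 -> !p2); !((p4 -> p2) -> (p3 -> p4))}.
!((p4 -> p2) -> (p3 -> p4)): α-rule — add (p4 -> p2), !(p3 -> p4).
!(p3 -> p4): α-rule — add p3, !p4.
(!p1 -> !p2): β-rule — branch into !!p1  //  !p2.
  branch 1 (add !!p1):
    (p4 -> p2): β-rule — branch into !p4  //  p2.
      branch 1.1 (add !p4):
        ○ open, literals {p1=T, p3=T, p4=F}.
      branch 1.2 (add p2):
        ○ open, literals {p1=T, p2=T, p3=T, p4=F}.
  branch 2 (add !p2):
    (p4 -> p2): β-rule — branch into !p4  //  p2.
      branch 2.1 (add !p4):
        ○ open, literals {p2=F, p3=T, p4=F}.
      branch 2.2 (add p2):
        × closes — contains both p2 and !p2.
1 branch closed, 3 open.
An open branch gives a countermodel: p1=T, p3=T, p4=F (unmentioned atoms arbitrary); the premises hold there but the conclusion fails.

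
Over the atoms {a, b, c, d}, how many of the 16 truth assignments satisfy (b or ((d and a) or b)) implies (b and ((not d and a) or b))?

Initial set: {((b or ((d and a) or b)) implies (b and ((not d and a) or b)))}.
((b or ((d and a) or b)) implies (b and ((not d and a) or b))): β-rule — branch into not (b or ((d and a) or b))  //  (b and ((not d and a) or b)).
  branch 1 (add not (b or ((d and a) or b))):
    not (b or ((d and a) or b)): α-rule — add not b, not ((d and a) or b).
    not ((d and a) or b): α-rule — add not (d and a), not b.
    not (d and a): β-rule — branch into not d  //  not a.
      branch 1.1 (add not d):
        ○ open, literals {b=0, d=0}.
      branch 1.2 (add not a):
        ○ open, literals {a=0, b=0}.
  branch 2 (add (b and ((not d and a) or b))):
    (b and ((not d and a) or b)): α-rule — add b, ((not d and a) or b).
    ((not d and a) or b): β-rule — branch into (not d and a)  //  b.
      branch 2.1 (add (not d and a)):
        (not d and a): α-rule — add not d, a.
        ○ open, literals {a=1, b=1, d=0}.
      branch 2.2 (add b):
        ○ open, literals {b=1}.
0 branches closed, 4 open.
Each open branch fixes some atoms; the unmentioned ones are free. Counting distinct full assignments: branch {b=0, d=0} (a, c) contributes 4 new; branch {a=0, b=0} (c, d) contributes 2 new; branch {a=1, b=1, d=0} (c) contributes 2 new; branch {b=1} (a, c, d) contributes 6 new. Total: 14.

14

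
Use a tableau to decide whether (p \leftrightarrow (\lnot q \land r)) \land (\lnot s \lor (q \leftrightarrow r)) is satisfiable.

Satisfiable

Initial set: {((p \leftrightarrow (\lnot q \land r)) \land (\lnot s \lor (q \leftrightarrow r)))}.
((p \leftrightarrow (\lnot q \land r)) \land (\lnot s \lor (q \leftrightarrow r))): α-rule — add (p \leftrightarrow (\lnot q \land r)), (\lnot s \lor (q \leftrightarrow r)).
(p \leftrightarrow (\lnot q \land r)): β-rule — branch into p, (\lnot q \land r)  //  \lnot p, \lnot (\lnot q \land r).
  branch 1 (add p, (\lnot q \land r)):
    (\lnot q \land r): α-rule — add \lnot q, r.
    (\lnot s \lor (q \leftrightarrow r)): β-rule — branch into \lnot s  //  (q \leftrightarrow r).
      branch 1.1 (add \lnot s):
        ○ open, literals {p=true, q=false, r=true, s=false}.
      branch 1.2 (add (q \leftrightarrow r)):
        (q \leftrightarrow r): β-rule — branch into q, r  //  \lnot q, \lnot r.
          branch 1.2.1 (add q, r):
            × closes — contains both q and \lnot q.
          branch 1.2.2 (add \lnot q, \lnot r):
            × closes — contains both r and \lnot r.
  branch 2 (add \lnot p, \lnot (\lnot q \land r)):
    (\lnot s \lor (q \leftrightarrow r)): β-rule — branch into \lnot s  //  (q \leftrightarrow r).
      branch 2.1 (add \lnot s):
        \lnot (\lnot q \land r): β-rule — branch into \lnot \lnot q  //  \lnot r.
          branch 2.1.1 (add \lnot \lnot q):
            ○ open, literals {p=false, q=true, s=false}.
          branch 2.1.2 (add \lnot r):
            ○ open, literals {p=false, r=false, s=false}.
      branch 2.2 (add (q \leftrightarrow r)):
        \lnot (\lnot q \land r): β-rule — branch into \lnot \lnot q  //  \lnot r.
          branch 2.2.1 (add \lnot \lnot q):
            (q \leftrightarrow r): β-rule — branch into q, r  //  \lnot q, \lnot r.
              branch 2.2.1.1 (add q, r):
                ○ open, literals {p=false, q=true, r=true}.
              branch 2.2.1.2 (add \lnot q, \lnot r):
                × closes — contains both q and \lnot q.
          branch 2.2.2 (add \lnot r):
            (q \leftrightarrow r): β-rule — branch into q, r  //  \lnot q, \lnot r.
              branch 2.2.2.1 (add q, r):
                × closes — contains both r and \lnot r.
              branch 2.2.2.2 (add \lnot q, \lnot r):
                ○ open, literals {p=false, q=false, r=false}.
4 branches closed, 5 open.
An open branch gives a satisfying assignment: p=true, q=false, r=true, s=false.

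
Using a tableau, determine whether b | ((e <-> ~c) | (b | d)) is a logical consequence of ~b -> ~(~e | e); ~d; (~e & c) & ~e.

Initial set: {(~b -> ~(~e | e)); ~d; ((~e & c) & ~e); ~(b | ((e <-> ~c) | (b | d)))}.
((~e & c) & ~e): α-rule — add (~e & c), ~e.
~(b | ((e <-> ~c) | (b | d))): α-rule — add ~b, ~((e <-> ~c) | (b | d)).
(~e & c): α-rule — add ~e, c.
~((e <-> ~c) | (b | d)): α-rule — add ~(e <-> ~c), ~(b | d).
~(b | d): α-rule — add ~b, ~d.
(~b -> ~(~e | e)): β-rule — branch into ~~b  //  ~(~e | e).
  branch 1 (add ~~b):
    × closes — contains both b and ~b.
  branch 2 (add ~(~e | e)):
    ~(~e | e): α-rule — add ~~e, ~e.
    × closes — contains both e and ~e.
All 2 branches close.
Every branch closed, so the premises entail the conclusion.

Yes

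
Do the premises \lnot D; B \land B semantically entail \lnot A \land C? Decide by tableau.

No

Initial set: {\lnot D; (B \land B); \lnot (\lnot A \land C)}.
(B \land B): α-rule — add B, B.
\lnot (\lnot A \land C): β-rule — branch into \lnot \lnot A  //  \lnot C.
  branch 1 (add \lnot \lnot A):
    ○ open, literals {A=1, B=1, D=0}.
  branch 2 (add \lnot C):
    ○ open, literals {B=1, C=0, D=0}.
0 branches closed, 2 open.
An open branch gives a countermodel: A=1, B=1, D=0 (unmentioned atoms arbitrary); the premises hold there but the conclusion fails.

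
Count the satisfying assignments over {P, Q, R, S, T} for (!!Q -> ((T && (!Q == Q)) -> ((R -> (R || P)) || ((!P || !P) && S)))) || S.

Initial set: {((!!Q -> ((T && (!Q == Q)) -> ((R -> (R || P)) || ((!P || !P) && S)))) || S)}.
((!!Q -> ((T && (!Q == Q)) -> ((R -> (R || P)) || ((!P || !P) && S)))) || S): β-rule — branch into (!!Q -> ((T && (!Q == Q)) -> ((R -> (R || P)) || ((!P || !P) && S))))  //  S.
  branch 1 (add (!!Q -> ((T && (!Q == Q)) -> ((R -> (R || P)) || ((!P || !P) && S))))):
    (!!Q -> ((T && (!Q == Q)) -> ((R -> (R || P)) || ((!P || !P) && S)))): β-rule — branch into !!!Q  //  ((T && (!Q == Q)) -> ((R -> (R || P)) || ((!P || !P) && S))).
      branch 1.1 (add !!!Q):
        !!!Q: drop double negation, giving !Q.
        ○ open, literals {Q=0}.
      branch 1.2 (add ((T && (!Q == Q)) -> ((R -> (R || P)) || ((!P || !P) && S)))):
        ((T && (!Q == Q)) -> ((R -> (R || P)) || ((!P || !P) && S))): β-rule — branch into !(T && (!Q == Q))  //  ((R -> (R || P)) || ((!P || !P) && S)).
          branch 1.2.1 (add !(T && (!Q == Q))):
            !(T && (!Q == Q)): β-rule — branch into !T  //  !(!Q == Q).
              branch 1.2.1.1 (add !T):
                ○ open, literals {T=0}.
              branch 1.2.1.2 (add !(!Q == Q)):
                !(!Q == Q): β-rule — branch into !Q, !Q  //  !!Q, Q.
                  branch 1.2.1.2.1 (add !Q, !Q):
                    ○ open, literals {Q=0}.
                  branch 1.2.1.2.2 (add !!Q, Q):
                    ○ open, literals {Q=1}.
          branch 1.2.2 (add ((R -> (R || P)) || ((!P || !P) && S))):
            ((R -> (R || P)) || ((!P || !P) && S)): β-rule — branch into (R -> (R || P))  //  ((!P || !P) && S).
              branch 1.2.2.1 (add (R -> (R || P))):
                (R -> (R || P)): β-rule — branch into !R  //  (R || P).
                  branch 1.2.2.1.1 (add !R):
                    ○ open, literals {R=0}.
                  branch 1.2.2.1.2 (add (R || P)):
                    (R || P): β-rule — branch into R  //  P.
                      branch 1.2.2.1.2.1 (add R):
                        ○ open, literals {R=1}.
                      branch 1.2.2.1.2.2 (add P):
                        ○ open, literals {P=1}.
              branch 1.2.2.2 (add ((!P || !P) && S)):
                ((!P || !P) && S): α-rule — add (!P || !P), S.
                (!P || !P): β-rule — branch into !P  //  !P.
                  branch 1.2.2.2.1 (add !P):
                    ○ open, literals {P=0, S=1}.
                  branch 1.2.2.2.2 (add !P):
                    ○ open, literals {P=0, S=1}.
  branch 2 (add S):
    ○ open, literals {S=1}.
0 branches closed, 10 open.
Each open branch fixes some atoms; the unmentioned ones are free. Counting distinct full assignments: branch {Q=0} (P, R, S, T) contributes 16 new; branch {T=0} (P, Q, R, S) contributes 8 new; branch {Q=0} (P, R, S, T) contributes 0 new; branch {Q=1} (P, R, S, T) contributes 8 new; branch {R=0} (P, Q, S, T) contributes 0 new; branch {R=1} (P, Q, S, T) contributes 0 new; branch {P=1} (Q, R, S, T) contributes 0 new; branch {P=0, S=1} (Q, R, T) contributes 0 new; branch {P=0, S=1} (Q, R, T) contributes 0 new; branch {S=1} (P, Q, R, T) contributes 0 new. Total: 32.

32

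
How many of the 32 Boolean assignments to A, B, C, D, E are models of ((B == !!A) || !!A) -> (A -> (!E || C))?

28

Initial set: {T (((B == !!A) || !!A) -> (A -> (!E || C)))}.
T (((B == !!A) || !!A) -> (A -> (!E || C))): β-rule — branch into F ((B == !!A) || !!A)  //  T (A -> (!E || C)).
  branch 1 (add F ((B == !!A) || !!A)):
    F ((B == !!A) || !!A): α-rule — add F (B == !!A), F !!A.
    F !!A: drop double negation, giving F A.
    F (B == !!A): β-rule — branch into T B, F !!A  //  F B, T !!A.
      branch 1.1 (add T B, F !!A):
        F !!A: drop double negation, giving F A.
        ○ open, literals {A=false, B=true}.
      branch 1.2 (add F B, T !!A):
        T !!A: drop double negation, giving T A.
        × closes — contains both A and !A.
  branch 2 (add T (A -> (!E || C))):
    T (A -> (!E || C)): β-rule — branch into F A  //  T (!E || C).
      branch 2.1 (add F A):
        ○ open, literals {A=false}.
      branch 2.2 (add T (!E || C)):
        T (!E || C): β-rule — branch into T !E  //  T C.
          branch 2.2.1 (add T !E):
            ○ open, literals {E=false}.
          branch 2.2.2 (add T C):
            ○ open, literals {C=true}.
1 branch closed, 4 open.
Each open branch fixes some atoms; the unmentioned ones are free. Counting distinct full assignments: branch {A=false, B=true} (C, D, E) contributes 8 new; branch {A=false} (B, C, D, E) contributes 8 new; branch {E=false} (A, B, C, D) contributes 8 new; branch {C=true} (A, B, D, E) contributes 4 new. Total: 28.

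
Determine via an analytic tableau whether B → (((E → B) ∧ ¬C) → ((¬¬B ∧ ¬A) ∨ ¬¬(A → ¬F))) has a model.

Satisfiable

Initial set: {(B → (((E → B) ∧ ¬C) → ((¬¬B ∧ ¬A) ∨ ¬¬(A → ¬F))))}.
(B → (((E → B) ∧ ¬C) → ((¬¬B ∧ ¬A) ∨ ¬¬(A → ¬F)))): β-rule — branch into ¬B  //  (((E → B) ∧ ¬C) → ((¬¬B ∧ ¬A) ∨ ¬¬(A → ¬F))).
  branch 1 (add ¬B):
    ○ open, literals {B=0}.
  branch 2 (add (((E → B) ∧ ¬C) → ((¬¬B ∧ ¬A) ∨ ¬¬(A → ¬F)))):
    (((E → B) ∧ ¬C) → ((¬¬B ∧ ¬A) ∨ ¬¬(A → ¬F))): β-rule — branch into ¬((E → B) ∧ ¬C)  //  ((¬¬B ∧ ¬A) ∨ ¬¬(A → ¬F)).
      branch 2.1 (add ¬((E → B) ∧ ¬C)):
        ¬((E → B) ∧ ¬C): β-rule — branch into ¬(E → B)  //  ¬¬C.
          branch 2.1.1 (add ¬(E → B)):
            ¬(E → B): α-rule — add E, ¬B.
            ○ open, literals {B=0, E=1}.
          branch 2.1.2 (add ¬¬C):
            ○ open, literals {C=1}.
      branch 2.2 (add ((¬¬B ∧ ¬A) ∨ ¬¬(A → ¬F))):
        ((¬¬B ∧ ¬A) ∨ ¬¬(A → ¬F)): β-rule — branch into (¬¬B ∧ ¬A)  //  ¬¬(A → ¬F).
          branch 2.2.1 (add (¬¬B ∧ ¬A)):
            (¬¬B ∧ ¬A): α-rule — add ¬¬B, ¬A.
            ¬¬B: drop double negation, giving B.
            ○ open, literals {A=0, B=1}.
          branch 2.2.2 (add ¬¬(A → ¬F)):
            ¬¬(A → ¬F): drop double negation, giving (A → ¬F).
            (A → ¬F): β-rule — branch into ¬A  //  ¬F.
              branch 2.2.2.1 (add ¬A):
                ○ open, literals {A=0}.
              branch 2.2.2.2 (add ¬F):
                ○ open, literals {F=0}.
0 branches closed, 6 open.
An open branch gives a satisfying assignment: B=0.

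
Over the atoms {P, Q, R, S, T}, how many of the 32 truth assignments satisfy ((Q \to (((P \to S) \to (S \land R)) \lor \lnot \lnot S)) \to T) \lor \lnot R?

Initial set: {T (((Q \to (((P \to S) \to (S \land R)) \lor \lnot \lnot S)) \to T) \lor \lnot R)}.
T (((Q \to (((P \to S) \to (S \land R)) \lor \lnot \lnot S)) \to T) \lor \lnot R): β-rule — branch into T ((Q \to (((P \to S) \to (S \land R)) \lor \lnot \lnot S)) \to T)  //  T \lnot R.
  branch 1 (add T ((Q \to (((P \to S) \to (S \land R)) \lor \lnot \lnot S)) \to T)):
    T ((Q \to (((P \to S) \to (S \land R)) \lor \lnot \lnot S)) \to T): β-rule — branch into F (Q \to (((P \to S) \to (S \land R)) \lor \lnot \lnot S))  //  T T.
      branch 1.1 (add F (Q \to (((P \to S) \to (S \land R)) \lor \lnot \lnot S))):
        F (Q \to (((P \to S) \to (S \land R)) \lor \lnot \lnot S)): α-rule — add T Q, F (((P \to S) \to (S \land R)) \lor \lnot \lnot S).
        F (((P \to S) \to (S \land R)) \lor \lnot \lnot S): α-rule — add F ((P \to S) \to (S \land R)), F \lnot \lnot S.
        F ((P \to S) \to (S \land R)): α-rule — add T (P \to S), F (S \land R).
        F \lnot \lnot S: drop double negation, giving F S.
        T (P \to S): β-rule — branch into F P  //  T S.
          branch 1.1.1 (add F P):
            F (S \land R): β-rule — branch into F S  //  F R.
              branch 1.1.1.1 (add F S):
                ○ open, literals {P=false, Q=true, S=false}.
              branch 1.1.1.2 (add F R):
                ○ open, literals {P=false, Q=true, R=false, S=false}.
          branch 1.1.2 (add T S):
            × closes — contains both S and \lnot S.
      branch 1.2 (add T T):
        ○ open, literals {T=true}.
  branch 2 (add T \lnot R):
    ○ open, literals {R=false}.
1 branch closed, 4 open.
Each open branch fixes some atoms; the unmentioned ones are free. Counting distinct full assignments: branch {P=false, Q=true, S=false} (R, T) contributes 4 new; branch {P=false, Q=true, R=false, S=false} (T) contributes 0 new; branch {T=true} (P, Q, R, S) contributes 14 new; branch {R=false} (P, Q, S, T) contributes 7 new. Total: 25.

25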